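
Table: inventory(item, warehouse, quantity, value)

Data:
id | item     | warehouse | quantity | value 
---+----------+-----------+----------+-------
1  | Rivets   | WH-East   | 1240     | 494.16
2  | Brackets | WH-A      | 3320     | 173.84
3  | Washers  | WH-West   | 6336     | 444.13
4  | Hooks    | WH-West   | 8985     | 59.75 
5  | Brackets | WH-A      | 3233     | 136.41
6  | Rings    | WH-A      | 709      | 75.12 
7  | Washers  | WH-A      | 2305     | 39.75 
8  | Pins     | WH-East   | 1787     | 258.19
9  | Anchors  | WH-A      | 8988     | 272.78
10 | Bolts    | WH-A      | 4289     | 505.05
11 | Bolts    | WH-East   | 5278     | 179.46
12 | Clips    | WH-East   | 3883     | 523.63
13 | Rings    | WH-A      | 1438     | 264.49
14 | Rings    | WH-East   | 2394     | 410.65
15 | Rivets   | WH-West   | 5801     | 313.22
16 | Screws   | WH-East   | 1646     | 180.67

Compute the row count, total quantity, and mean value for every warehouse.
SELECT warehouse,
       COUNT(*) as cnt,
       SUM(quantity) as total_quantity,
       AVG(value) as avg_value
FROM inventory
GROUP BY warehouse

Result:
  WH-A: 7 records, 24282 total quantity, 209.63 avg value
  WH-East: 6 records, 16228 total quantity, 341.13 avg value
  WH-West: 3 records, 21122 total quantity, 272.37 avg value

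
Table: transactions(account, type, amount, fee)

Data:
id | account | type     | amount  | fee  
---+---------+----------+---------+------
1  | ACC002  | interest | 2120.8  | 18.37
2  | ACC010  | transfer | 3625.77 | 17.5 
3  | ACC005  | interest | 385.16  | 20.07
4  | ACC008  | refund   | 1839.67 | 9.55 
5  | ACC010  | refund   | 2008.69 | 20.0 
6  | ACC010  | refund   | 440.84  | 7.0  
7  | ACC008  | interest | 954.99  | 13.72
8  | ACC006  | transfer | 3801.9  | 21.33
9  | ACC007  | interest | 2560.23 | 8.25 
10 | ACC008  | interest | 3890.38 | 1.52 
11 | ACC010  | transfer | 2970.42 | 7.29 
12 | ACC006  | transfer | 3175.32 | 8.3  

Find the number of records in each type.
SELECT type, COUNT(*) as count
FROM transactions
GROUP BY type

Result:
  interest: 5
  refund: 3
  transfer: 4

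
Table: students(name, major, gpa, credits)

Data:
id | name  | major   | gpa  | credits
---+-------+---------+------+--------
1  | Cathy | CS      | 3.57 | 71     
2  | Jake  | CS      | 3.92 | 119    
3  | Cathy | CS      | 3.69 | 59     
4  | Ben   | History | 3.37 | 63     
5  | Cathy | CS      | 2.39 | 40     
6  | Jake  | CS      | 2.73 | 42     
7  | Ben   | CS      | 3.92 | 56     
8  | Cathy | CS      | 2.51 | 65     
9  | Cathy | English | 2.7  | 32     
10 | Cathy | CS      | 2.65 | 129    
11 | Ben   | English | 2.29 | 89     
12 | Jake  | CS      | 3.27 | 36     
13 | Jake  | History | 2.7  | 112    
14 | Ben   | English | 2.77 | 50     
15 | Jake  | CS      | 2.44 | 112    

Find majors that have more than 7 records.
SELECT major, COUNT(*) as cnt
FROM students
GROUP BY major
HAVING COUNT(*) > 7

Result:
  CS: 10

Note: HAVING filters groups after aggregation, WHERE filters rows before.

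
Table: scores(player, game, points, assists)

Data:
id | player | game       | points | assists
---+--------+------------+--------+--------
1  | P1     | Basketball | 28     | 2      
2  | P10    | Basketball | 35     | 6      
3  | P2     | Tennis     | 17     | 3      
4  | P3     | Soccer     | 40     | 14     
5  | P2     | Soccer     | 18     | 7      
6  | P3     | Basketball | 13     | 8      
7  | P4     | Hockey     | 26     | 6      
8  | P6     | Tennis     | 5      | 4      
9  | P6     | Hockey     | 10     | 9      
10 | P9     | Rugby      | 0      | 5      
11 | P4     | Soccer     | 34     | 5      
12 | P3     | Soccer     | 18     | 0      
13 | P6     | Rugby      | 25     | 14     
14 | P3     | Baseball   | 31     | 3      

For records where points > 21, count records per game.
SELECT game, COUNT(*)
FROM scores
WHERE points > 21
GROUP BY game

Note: WHERE filters rows before grouping.

Result:
  Baseball: 1
  Basketball: 2
  Hockey: 1
  Rugby: 1
  Soccer: 2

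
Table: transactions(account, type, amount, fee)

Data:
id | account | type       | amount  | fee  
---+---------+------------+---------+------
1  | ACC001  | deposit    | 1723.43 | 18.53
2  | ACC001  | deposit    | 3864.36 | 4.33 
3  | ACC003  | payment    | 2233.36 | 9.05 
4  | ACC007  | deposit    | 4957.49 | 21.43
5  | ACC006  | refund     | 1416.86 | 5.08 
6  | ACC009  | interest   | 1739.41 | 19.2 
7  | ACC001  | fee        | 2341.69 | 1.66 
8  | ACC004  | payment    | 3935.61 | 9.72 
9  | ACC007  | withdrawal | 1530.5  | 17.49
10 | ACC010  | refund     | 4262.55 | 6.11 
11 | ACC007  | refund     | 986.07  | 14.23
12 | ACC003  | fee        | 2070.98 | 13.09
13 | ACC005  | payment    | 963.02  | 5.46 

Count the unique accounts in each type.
SELECT type, COUNT(DISTINCT account)
FROM transactions
GROUP BY type

Result:
  deposit: 2 distinct
  fee: 2 distinct
  interest: 1 distinct
  payment: 3 distinct
  refund: 3 distinct
  withdrawal: 1 distinct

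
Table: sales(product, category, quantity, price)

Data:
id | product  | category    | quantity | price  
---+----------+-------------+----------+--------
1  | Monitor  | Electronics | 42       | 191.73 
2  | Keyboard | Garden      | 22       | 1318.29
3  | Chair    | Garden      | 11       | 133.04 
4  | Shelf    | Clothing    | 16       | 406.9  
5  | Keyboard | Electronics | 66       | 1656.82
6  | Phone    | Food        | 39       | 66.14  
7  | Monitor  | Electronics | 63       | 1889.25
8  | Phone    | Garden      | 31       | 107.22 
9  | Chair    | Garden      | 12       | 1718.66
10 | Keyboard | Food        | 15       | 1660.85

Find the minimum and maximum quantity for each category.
SELECT category, MIN(quantity), MAX(quantity)
FROM sales
GROUP BY category

Result:
  Clothing: min=16, max=16
  Electronics: min=42, max=66
  Food: min=15, max=39
  Garden: min=11, max=31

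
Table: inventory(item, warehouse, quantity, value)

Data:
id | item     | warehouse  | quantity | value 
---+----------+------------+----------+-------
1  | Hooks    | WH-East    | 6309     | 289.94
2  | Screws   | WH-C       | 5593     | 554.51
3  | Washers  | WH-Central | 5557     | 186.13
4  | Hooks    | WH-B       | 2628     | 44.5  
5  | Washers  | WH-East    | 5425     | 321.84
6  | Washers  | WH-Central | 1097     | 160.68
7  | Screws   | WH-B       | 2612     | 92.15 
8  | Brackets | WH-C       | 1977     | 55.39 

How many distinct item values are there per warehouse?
SELECT warehouse, COUNT(DISTINCT item)
FROM inventory
GROUP BY warehouse

Result:
  WH-B: 2 distinct
  WH-C: 2 distinct
  WH-Central: 1 distinct
  WH-East: 2 distinct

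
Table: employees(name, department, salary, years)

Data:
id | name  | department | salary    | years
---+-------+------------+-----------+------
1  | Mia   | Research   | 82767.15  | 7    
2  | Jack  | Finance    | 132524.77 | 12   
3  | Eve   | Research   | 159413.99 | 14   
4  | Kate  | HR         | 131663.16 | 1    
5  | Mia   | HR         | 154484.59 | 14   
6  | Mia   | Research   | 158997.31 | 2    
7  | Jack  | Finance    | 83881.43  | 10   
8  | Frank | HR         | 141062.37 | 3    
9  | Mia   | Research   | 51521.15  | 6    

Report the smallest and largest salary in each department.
SELECT department, MIN(salary), MAX(salary)
FROM employees
GROUP BY department

Result:
  Finance: min=83881.43, max=132524.77
  HR: min=131663.16, max=154484.59
  Research: min=51521.15, max=159413.99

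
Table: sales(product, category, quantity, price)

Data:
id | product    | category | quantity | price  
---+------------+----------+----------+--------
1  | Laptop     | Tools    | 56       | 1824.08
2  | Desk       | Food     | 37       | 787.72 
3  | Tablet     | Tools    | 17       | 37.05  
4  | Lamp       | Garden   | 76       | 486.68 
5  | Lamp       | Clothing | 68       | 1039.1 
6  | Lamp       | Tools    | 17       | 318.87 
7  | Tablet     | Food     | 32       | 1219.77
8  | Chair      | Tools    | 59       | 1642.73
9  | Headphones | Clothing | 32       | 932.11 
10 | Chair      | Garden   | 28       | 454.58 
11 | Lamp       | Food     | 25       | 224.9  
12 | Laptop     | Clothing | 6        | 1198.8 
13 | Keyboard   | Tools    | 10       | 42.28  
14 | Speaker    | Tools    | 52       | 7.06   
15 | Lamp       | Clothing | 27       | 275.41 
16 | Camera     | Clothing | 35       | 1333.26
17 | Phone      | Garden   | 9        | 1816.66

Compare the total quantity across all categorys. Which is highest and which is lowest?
SELECT category, SUM(quantity)
FROM sales
GROUP BY category
ORDER BY SUM(quantity)

All groups:
  Food: 94
  Garden: 113
  Clothing: 168
  Tools: 211

Highest: Tools (211)
Lowest: Food (94)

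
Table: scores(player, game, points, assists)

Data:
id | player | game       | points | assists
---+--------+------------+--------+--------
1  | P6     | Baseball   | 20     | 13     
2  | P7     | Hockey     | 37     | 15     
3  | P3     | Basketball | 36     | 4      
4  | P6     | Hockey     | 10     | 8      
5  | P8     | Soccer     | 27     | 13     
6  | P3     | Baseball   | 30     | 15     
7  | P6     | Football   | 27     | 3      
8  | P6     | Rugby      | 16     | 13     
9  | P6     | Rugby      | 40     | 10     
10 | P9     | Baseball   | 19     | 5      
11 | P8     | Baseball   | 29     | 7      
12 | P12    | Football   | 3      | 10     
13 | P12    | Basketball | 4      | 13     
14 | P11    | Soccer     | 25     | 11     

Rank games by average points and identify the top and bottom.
SELECT game, AVG(points)
FROM scores
GROUP BY game
ORDER BY AVG(points)

All groups:
  Football: 15.00
  Basketball: 20.00
  Hockey: 23.50
  Baseball: 24.50
  Soccer: 26.00
  Rugby: 28.00

Highest: Rugby (28.00)
Lowest: Football (15.00)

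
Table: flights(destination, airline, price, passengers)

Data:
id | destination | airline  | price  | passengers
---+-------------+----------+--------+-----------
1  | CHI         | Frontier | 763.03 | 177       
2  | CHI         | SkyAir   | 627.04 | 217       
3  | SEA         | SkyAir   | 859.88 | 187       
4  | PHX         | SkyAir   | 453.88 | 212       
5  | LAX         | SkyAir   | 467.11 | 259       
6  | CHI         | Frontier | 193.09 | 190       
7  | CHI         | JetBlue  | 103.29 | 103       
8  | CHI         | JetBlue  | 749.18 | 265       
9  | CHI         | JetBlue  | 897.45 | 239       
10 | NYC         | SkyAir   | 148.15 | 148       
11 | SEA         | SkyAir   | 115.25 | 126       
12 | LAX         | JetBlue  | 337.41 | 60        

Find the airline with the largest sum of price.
SELECT airline, SUM(price) as val
FROM flights
GROUP BY airline
ORDER BY val DESC
LIMIT 1

Result: SkyAir with sum(price) = 2671.31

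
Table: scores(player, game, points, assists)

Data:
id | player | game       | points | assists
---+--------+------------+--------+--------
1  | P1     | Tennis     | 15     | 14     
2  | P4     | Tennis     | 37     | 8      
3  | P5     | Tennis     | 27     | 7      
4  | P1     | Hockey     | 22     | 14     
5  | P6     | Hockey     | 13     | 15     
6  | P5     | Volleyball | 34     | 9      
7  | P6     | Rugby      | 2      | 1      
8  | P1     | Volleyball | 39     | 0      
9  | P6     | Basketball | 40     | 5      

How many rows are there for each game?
SELECT game, COUNT(*) as count
FROM scores
GROUP BY game

Result:
  Basketball: 1
  Hockey: 2
  Rugby: 1
  Tennis: 3
  Volleyball: 2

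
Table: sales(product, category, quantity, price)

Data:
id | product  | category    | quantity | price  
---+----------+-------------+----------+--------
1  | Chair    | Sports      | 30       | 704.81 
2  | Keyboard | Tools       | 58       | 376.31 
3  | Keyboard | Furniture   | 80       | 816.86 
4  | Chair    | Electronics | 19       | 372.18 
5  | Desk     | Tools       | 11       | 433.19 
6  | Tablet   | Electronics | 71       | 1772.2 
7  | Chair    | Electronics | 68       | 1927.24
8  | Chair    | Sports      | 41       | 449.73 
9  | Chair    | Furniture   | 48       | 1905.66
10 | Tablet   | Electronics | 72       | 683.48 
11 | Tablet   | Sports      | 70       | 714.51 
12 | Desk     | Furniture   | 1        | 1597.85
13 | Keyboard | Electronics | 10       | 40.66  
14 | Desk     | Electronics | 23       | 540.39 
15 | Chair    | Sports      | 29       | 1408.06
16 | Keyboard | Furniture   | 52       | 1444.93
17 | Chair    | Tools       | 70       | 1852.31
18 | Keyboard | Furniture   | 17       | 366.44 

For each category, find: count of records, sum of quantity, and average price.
SELECT category,
       COUNT(*) as cnt,
       SUM(quantity) as total_quantity,
       AVG(price) as avg_price
FROM sales
GROUP BY category

Result:
  Electronics: 6 records, 263 total quantity, 889.36 avg price
  Furniture: 5 records, 198 total quantity, 1226.35 avg price
  Sports: 4 records, 170 total quantity, 819.28 avg price
  Tools: 3 records, 139 total quantity, 887.27 avg price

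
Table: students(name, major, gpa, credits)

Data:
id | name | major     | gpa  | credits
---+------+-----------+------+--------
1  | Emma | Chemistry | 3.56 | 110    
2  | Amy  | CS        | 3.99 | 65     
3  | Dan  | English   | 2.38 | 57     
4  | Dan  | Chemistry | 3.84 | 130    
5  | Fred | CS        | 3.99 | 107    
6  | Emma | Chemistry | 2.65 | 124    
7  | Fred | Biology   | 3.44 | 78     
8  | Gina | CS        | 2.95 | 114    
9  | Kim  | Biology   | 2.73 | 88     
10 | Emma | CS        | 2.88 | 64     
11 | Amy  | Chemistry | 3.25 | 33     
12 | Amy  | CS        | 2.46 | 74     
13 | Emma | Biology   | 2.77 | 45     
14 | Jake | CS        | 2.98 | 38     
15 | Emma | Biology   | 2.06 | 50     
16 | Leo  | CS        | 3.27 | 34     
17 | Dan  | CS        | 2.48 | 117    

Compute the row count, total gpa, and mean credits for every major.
SELECT major,
       COUNT(*) as cnt,
       SUM(gpa) as total_gpa,
       AVG(credits) as avg_credits
FROM students
GROUP BY major

Result:
  Biology: 4 records, 11.00 total gpa, 65.25 avg credits
  CS: 8 records, 25.00 total gpa, 76.63 avg credits
  Chemistry: 4 records, 13.30 total gpa, 99.25 avg credits
  English: 1 records, 2.38 total gpa, 57.00 avg credits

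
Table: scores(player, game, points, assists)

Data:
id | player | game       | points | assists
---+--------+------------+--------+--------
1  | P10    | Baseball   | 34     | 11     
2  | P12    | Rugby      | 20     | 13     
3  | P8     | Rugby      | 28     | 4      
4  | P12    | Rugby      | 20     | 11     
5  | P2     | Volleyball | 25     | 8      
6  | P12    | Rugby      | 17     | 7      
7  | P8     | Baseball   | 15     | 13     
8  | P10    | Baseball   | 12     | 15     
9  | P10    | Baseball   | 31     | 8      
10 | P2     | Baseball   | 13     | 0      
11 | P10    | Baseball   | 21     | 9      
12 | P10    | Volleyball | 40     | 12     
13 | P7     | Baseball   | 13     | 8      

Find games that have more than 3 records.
SELECT game, COUNT(*) as cnt
FROM scores
GROUP BY game
HAVING COUNT(*) > 3

Result:
  Baseball: 7
  Rugby: 4

Note: HAVING filters groups after aggregation, WHERE filters rows before.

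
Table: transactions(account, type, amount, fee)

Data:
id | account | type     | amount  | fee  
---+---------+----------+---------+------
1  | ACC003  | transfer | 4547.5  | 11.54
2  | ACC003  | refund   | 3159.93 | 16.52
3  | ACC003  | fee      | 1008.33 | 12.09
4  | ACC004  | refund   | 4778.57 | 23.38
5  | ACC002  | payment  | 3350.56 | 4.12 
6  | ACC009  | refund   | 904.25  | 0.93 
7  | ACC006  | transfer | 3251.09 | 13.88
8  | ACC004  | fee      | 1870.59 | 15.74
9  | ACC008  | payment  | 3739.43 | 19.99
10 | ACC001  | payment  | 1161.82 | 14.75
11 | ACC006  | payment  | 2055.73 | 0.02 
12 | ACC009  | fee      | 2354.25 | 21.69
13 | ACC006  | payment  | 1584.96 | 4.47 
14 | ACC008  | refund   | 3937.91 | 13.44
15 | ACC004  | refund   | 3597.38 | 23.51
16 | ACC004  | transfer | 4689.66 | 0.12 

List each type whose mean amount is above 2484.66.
SELECT type, AVG(amount)
FROM transactions
GROUP BY type
HAVING AVG(amount) > 2484.66

Result:
  refund: avg=3275.61
  transfer: avg=4162.75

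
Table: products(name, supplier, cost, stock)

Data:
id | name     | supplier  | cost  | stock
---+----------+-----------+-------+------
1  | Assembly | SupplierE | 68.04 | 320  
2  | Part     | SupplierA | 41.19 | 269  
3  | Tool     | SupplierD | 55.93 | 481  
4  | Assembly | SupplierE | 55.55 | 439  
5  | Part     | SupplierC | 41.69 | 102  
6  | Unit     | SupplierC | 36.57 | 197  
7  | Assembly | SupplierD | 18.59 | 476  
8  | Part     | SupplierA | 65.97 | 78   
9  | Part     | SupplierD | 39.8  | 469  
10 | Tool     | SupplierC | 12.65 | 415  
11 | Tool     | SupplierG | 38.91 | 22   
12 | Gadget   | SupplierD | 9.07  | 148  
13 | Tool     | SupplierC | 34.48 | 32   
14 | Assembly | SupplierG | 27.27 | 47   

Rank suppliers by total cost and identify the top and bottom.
SELECT supplier, SUM(cost)
FROM products
GROUP BY supplier
ORDER BY SUM(cost)

All groups:
  SupplierG: 66.18
  SupplierA: 107.16
  SupplierD: 123.39
  SupplierE: 123.59
  SupplierC: 125.39

Highest: SupplierC (125.39)
Lowest: SupplierG (66.18)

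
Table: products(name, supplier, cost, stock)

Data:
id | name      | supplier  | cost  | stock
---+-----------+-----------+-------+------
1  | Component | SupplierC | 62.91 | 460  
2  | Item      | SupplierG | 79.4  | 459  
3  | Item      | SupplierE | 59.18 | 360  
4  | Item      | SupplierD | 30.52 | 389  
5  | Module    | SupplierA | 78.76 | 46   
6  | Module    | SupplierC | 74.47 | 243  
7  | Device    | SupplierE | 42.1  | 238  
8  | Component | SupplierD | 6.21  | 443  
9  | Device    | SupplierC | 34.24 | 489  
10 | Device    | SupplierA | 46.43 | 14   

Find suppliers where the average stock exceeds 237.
SELECT supplier, AVG(stock)
FROM products
GROUP BY supplier
HAVING AVG(stock) > 237

Result:
  SupplierC: avg=397.33
  SupplierD: avg=416.00
  SupplierE: avg=299.00
  SupplierG: avg=459.00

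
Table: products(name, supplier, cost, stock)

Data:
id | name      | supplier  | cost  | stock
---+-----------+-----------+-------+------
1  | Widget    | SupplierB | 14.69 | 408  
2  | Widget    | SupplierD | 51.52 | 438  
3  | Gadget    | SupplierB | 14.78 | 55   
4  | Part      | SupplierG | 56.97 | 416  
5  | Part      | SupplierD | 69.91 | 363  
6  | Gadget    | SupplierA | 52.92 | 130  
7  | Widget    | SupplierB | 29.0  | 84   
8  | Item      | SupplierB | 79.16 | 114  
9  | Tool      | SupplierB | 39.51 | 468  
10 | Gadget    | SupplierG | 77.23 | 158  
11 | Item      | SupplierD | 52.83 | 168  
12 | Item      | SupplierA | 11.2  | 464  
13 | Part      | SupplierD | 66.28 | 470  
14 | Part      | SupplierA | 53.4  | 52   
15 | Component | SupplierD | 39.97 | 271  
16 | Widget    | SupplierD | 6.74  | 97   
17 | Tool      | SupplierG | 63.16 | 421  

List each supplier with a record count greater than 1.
SELECT supplier, COUNT(*) as cnt
FROM products
GROUP BY supplier
HAVING COUNT(*) > 1

Result:
  SupplierA: 3
  SupplierB: 5
  SupplierD: 6
  SupplierG: 3

Note: HAVING filters groups after aggregation, WHERE filters rows before.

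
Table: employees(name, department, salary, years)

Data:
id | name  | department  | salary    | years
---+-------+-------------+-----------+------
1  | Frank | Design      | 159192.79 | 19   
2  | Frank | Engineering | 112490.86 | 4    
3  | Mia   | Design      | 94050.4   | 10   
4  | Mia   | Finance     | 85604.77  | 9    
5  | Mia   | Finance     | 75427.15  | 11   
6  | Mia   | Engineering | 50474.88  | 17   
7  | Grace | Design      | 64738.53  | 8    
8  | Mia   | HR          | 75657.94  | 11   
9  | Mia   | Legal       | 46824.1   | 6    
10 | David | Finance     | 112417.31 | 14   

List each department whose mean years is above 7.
SELECT department, AVG(years)
FROM employees
GROUP BY department
HAVING AVG(years) > 7

Result:
  Design: avg=12.33
  Engineering: avg=10.50
  Finance: avg=11.33
  HR: avg=11.00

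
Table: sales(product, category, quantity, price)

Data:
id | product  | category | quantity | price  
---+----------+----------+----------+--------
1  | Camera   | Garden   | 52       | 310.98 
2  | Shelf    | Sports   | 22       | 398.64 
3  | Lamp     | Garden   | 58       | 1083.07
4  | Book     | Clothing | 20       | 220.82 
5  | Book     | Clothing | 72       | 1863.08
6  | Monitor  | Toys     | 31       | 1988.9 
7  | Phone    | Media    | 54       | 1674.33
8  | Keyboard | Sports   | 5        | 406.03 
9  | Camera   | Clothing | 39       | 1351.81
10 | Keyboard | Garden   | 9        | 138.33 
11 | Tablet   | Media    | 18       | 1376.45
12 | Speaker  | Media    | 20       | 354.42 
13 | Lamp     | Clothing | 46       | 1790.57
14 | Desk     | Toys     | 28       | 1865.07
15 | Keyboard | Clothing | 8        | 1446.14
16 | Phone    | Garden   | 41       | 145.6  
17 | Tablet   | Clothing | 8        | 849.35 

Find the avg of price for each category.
SELECT category, AVG(price) as result
FROM sales
GROUP BY category

Result:
  Clothing: 1253.63
  Garden: 419.50
  Media: 1135.07
  Sports: 402.34
  Toys: 1926.99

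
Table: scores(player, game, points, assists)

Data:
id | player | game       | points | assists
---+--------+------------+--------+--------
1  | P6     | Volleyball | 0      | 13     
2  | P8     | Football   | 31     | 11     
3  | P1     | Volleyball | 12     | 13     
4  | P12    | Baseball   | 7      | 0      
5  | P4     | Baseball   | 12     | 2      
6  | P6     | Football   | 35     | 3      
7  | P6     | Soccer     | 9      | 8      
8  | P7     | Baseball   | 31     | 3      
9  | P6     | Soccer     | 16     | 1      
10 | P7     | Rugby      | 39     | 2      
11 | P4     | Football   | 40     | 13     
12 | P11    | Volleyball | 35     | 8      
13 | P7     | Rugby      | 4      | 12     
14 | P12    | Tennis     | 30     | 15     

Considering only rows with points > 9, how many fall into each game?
SELECT game, COUNT(*)
FROM scores
WHERE points > 9
GROUP BY game

Note: WHERE filters rows before grouping.

Result:
  Baseball: 2
  Football: 3
  Rugby: 1
  Soccer: 1
  Tennis: 1
  Volleyball: 2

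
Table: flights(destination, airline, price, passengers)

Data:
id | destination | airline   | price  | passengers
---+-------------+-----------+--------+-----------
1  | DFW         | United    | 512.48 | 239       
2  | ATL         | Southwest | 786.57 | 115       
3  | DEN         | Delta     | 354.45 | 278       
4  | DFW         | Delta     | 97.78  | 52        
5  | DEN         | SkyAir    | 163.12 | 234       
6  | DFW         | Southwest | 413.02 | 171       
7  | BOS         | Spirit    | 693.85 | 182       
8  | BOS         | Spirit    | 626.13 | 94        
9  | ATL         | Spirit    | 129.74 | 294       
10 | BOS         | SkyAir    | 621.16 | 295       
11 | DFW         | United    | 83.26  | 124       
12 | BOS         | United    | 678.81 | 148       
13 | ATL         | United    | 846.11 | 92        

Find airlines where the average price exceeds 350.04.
SELECT airline, AVG(price)
FROM flights
GROUP BY airline
HAVING AVG(price) > 350.04

Result:
  SkyAir: avg=392.14
  Southwest: avg=599.80
  Spirit: avg=483.24
  United: avg=530.17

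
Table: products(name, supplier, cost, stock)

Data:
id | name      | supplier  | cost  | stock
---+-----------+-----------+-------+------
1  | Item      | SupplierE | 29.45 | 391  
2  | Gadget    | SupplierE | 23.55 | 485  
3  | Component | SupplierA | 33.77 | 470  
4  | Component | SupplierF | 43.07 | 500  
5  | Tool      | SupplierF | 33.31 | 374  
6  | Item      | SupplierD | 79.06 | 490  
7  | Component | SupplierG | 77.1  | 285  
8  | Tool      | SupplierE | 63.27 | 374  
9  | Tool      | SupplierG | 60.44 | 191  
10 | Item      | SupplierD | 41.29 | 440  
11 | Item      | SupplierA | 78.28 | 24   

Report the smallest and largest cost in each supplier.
SELECT supplier, MIN(cost), MAX(cost)
FROM products
GROUP BY supplier

Result:
  SupplierA: min=33.77, max=78.28
  SupplierD: min=41.29, max=79.06
  SupplierE: min=23.55, max=63.27
  SupplierF: min=33.31, max=43.07
  SupplierG: min=60.44, max=77.10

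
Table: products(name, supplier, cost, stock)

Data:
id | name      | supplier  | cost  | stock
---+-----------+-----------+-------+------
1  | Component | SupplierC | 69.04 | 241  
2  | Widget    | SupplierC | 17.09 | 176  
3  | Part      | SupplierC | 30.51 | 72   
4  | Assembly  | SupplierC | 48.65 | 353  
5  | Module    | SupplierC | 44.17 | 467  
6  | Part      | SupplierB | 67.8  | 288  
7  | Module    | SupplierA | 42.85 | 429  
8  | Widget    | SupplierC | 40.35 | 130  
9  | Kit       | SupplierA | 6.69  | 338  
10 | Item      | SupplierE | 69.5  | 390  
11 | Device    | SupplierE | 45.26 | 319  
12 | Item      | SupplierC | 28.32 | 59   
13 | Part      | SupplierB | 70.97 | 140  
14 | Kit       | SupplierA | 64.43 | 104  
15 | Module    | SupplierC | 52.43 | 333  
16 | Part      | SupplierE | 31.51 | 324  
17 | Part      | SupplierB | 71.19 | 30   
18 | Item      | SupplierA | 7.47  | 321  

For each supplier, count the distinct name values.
SELECT supplier, COUNT(DISTINCT name)
FROM products
GROUP BY supplier

Result:
  SupplierA: 3 distinct
  SupplierB: 1 distinct
  SupplierC: 6 distinct
  SupplierE: 3 distinct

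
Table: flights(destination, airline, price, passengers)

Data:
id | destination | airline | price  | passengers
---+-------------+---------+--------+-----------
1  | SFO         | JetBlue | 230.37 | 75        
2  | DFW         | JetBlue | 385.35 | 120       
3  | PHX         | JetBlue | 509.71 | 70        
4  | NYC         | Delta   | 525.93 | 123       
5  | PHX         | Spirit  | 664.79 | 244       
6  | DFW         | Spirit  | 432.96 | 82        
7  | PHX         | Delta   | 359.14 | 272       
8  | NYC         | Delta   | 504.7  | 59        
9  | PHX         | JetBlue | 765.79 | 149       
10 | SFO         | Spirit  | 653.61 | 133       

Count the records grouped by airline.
SELECT airline, COUNT(*) as count
FROM flights
GROUP BY airline

Result:
  Delta: 3
  JetBlue: 4
  Spirit: 3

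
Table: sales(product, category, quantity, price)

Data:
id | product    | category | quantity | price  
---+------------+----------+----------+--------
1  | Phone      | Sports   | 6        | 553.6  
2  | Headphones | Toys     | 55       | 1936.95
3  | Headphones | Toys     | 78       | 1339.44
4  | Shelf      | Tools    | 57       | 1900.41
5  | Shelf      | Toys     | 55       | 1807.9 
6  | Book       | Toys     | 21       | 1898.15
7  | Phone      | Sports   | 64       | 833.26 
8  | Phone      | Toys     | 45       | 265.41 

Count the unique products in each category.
SELECT category, COUNT(DISTINCT product)
FROM sales
GROUP BY category

Result:
  Sports: 1 distinct
  Tools: 1 distinct
  Toys: 4 distinct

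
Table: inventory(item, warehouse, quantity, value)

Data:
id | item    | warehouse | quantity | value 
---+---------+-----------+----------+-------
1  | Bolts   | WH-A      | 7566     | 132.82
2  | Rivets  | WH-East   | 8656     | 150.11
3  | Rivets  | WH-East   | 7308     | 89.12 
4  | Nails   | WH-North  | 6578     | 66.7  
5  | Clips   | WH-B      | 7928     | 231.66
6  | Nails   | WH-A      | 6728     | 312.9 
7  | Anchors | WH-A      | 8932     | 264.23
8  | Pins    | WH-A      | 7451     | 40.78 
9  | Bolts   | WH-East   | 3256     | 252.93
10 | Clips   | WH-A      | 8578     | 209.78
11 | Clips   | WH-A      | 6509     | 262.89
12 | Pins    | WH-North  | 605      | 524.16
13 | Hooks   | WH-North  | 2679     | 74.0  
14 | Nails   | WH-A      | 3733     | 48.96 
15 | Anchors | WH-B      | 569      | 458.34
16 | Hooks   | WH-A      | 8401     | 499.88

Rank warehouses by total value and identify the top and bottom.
SELECT warehouse, SUM(value)
FROM inventory
GROUP BY warehouse
ORDER BY SUM(value)

All groups:
  WH-East: 492.16
  WH-North: 664.86
  WH-B: 690.00
  WH-A: 1772.24

Highest: WH-A (1772.24)
Lowest: WH-East (492.16)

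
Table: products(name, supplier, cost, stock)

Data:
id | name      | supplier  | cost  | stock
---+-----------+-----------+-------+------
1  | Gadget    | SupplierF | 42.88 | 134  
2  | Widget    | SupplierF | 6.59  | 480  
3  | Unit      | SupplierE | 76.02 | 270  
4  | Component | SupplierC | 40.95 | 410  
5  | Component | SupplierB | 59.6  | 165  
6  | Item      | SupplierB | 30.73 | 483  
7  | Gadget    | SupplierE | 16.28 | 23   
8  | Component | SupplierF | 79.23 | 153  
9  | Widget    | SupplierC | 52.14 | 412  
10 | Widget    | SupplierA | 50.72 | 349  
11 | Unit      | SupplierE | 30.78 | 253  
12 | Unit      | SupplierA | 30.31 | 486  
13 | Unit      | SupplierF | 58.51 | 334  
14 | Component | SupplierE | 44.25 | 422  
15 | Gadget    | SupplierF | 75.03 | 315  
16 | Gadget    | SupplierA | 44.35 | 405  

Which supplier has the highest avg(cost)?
SELECT supplier, AVG(cost) as val
FROM products
GROUP BY supplier
ORDER BY val DESC
LIMIT 1

Result: SupplierF with avg(cost) = 52.45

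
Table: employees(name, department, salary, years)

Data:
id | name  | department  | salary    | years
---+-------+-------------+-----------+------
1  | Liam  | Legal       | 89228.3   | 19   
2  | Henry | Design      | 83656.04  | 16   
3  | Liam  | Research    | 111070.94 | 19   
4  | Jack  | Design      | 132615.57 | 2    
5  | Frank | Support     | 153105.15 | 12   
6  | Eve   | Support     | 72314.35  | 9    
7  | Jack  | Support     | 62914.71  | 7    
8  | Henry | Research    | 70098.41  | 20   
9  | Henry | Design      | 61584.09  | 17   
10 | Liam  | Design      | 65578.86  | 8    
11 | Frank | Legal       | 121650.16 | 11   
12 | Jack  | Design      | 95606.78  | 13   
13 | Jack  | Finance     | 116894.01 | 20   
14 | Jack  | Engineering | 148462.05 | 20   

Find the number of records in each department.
SELECT department, COUNT(*) as count
FROM employees
GROUP BY department

Result:
  Design: 5
  Engineering: 1
  Finance: 1
  Legal: 2
  Research: 2
  Support: 3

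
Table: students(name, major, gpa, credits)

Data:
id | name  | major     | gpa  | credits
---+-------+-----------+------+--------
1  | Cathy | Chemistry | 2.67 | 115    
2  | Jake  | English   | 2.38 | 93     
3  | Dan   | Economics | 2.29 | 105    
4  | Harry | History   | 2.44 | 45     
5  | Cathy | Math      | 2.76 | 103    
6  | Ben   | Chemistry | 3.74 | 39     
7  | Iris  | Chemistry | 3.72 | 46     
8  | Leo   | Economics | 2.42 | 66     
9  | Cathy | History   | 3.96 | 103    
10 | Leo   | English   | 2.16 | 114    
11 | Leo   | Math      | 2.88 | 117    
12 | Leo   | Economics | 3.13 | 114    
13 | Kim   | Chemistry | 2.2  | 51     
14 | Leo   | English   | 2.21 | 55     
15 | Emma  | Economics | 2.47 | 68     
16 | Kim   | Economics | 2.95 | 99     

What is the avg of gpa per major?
SELECT major, AVG(gpa) as result
FROM students
GROUP BY major

Result:
  Chemistry: 3.08
  Economics: 2.65
  English: 2.25
  History: 3.20
  Math: 2.82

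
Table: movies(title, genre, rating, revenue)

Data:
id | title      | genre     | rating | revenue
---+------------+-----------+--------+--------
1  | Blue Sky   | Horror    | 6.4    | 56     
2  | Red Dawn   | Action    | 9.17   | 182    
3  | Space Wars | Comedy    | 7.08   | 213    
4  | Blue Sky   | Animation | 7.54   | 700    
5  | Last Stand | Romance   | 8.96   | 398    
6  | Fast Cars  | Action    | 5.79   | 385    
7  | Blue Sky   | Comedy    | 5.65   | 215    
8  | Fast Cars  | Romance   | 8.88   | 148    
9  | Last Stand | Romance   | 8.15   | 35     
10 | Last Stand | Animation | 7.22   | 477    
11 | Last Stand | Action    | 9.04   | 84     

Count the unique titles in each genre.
SELECT genre, COUNT(DISTINCT title)
FROM movies
GROUP BY genre

Result:
  Action: 3 distinct
  Animation: 2 distinct
  Comedy: 2 distinct
  Horror: 1 distinct
  Romance: 2 distinct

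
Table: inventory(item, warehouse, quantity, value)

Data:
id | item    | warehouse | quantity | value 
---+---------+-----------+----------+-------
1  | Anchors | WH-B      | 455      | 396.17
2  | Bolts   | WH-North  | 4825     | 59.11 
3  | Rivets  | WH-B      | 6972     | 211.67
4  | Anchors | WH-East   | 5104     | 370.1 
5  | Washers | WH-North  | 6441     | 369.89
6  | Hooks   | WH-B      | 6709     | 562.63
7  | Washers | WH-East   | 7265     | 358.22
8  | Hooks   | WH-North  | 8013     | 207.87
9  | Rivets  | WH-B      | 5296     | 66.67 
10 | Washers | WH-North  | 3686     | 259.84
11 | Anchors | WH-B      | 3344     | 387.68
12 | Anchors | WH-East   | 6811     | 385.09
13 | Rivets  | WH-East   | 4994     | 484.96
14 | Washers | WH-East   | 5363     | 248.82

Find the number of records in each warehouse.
SELECT warehouse, COUNT(*) as count
FROM inventory
GROUP BY warehouse

Result:
  WH-B: 5
  WH-East: 5
  WH-North: 4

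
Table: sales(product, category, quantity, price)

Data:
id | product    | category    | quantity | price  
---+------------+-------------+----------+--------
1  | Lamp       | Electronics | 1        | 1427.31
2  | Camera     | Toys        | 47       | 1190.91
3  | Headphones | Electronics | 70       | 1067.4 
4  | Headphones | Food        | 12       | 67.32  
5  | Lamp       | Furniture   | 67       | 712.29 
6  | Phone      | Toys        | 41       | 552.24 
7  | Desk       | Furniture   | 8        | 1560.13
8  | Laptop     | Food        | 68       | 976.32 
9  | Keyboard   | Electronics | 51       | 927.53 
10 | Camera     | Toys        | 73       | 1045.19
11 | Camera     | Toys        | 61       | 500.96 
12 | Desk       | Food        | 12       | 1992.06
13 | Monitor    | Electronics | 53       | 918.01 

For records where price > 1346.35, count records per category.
SELECT category, COUNT(*)
FROM sales
WHERE price > 1346.35
GROUP BY category

Note: WHERE filters rows before grouping.

Result:
  Electronics: 1
  Food: 1
  Furniture: 1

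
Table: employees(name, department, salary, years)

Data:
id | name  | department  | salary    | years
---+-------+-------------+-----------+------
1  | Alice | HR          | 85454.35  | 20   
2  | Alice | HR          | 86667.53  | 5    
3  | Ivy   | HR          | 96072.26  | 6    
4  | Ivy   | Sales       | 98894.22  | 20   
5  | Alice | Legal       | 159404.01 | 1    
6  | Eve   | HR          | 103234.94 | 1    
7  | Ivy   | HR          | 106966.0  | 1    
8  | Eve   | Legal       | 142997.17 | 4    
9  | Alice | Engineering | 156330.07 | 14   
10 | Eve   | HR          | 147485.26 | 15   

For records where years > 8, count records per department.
SELECT department, COUNT(*)
FROM employees
WHERE years > 8
GROUP BY department

Note: WHERE filters rows before grouping.

Result:
  Engineering: 1
  HR: 2
  Sales: 1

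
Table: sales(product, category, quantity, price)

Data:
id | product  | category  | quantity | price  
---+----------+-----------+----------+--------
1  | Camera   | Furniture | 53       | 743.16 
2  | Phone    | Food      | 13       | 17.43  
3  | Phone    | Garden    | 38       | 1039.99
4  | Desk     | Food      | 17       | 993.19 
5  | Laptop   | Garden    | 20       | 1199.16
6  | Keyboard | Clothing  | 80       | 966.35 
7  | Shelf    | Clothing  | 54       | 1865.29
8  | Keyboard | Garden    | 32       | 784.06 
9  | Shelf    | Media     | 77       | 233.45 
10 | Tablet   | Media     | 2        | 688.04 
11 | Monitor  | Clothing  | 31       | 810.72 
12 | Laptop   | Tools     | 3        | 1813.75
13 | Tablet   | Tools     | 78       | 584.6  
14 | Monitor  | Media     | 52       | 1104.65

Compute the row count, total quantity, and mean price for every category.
SELECT category,
       COUNT(*) as cnt,
       SUM(quantity) as total_quantity,
       AVG(price) as avg_price
FROM sales
GROUP BY category

Result:
  Clothing: 3 records, 165 total quantity, 1214.12 avg price
  Food: 2 records, 30 total quantity, 505.31 avg price
  Furniture: 1 records, 53 total quantity, 743.16 avg price
  Garden: 3 records, 90 total quantity, 1007.74 avg price
  Media: 3 records, 131 total quantity, 675.38 avg price
  Tools: 2 records, 81 total quantity, 1199.18 avg price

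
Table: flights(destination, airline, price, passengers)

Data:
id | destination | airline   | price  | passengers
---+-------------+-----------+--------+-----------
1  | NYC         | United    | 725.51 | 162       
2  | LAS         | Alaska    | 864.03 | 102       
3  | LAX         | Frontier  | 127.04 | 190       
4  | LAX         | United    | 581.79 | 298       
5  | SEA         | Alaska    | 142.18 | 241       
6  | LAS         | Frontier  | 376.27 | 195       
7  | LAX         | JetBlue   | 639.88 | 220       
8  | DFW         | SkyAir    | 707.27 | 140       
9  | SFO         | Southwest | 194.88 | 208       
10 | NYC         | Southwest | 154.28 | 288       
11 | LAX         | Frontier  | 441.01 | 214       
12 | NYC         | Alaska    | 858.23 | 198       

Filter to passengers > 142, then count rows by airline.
SELECT airline, COUNT(*)
FROM flights
WHERE passengers > 142
GROUP BY airline

Note: WHERE filters rows before grouping.

Result:
  Alaska: 2
  Frontier: 3
  JetBlue: 1
  Southwest: 2
  United: 2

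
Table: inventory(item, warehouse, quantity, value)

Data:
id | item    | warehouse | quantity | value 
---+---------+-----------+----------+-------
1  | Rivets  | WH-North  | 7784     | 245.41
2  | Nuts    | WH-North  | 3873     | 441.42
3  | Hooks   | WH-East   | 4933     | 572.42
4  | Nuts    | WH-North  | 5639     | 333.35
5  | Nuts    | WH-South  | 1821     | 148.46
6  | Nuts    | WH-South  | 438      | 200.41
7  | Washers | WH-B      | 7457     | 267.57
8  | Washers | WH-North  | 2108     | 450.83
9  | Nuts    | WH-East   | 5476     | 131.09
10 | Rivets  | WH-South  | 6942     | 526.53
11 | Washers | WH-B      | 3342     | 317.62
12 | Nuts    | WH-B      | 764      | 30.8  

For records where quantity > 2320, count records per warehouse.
SELECT warehouse, COUNT(*)
FROM inventory
WHERE quantity > 2320
GROUP BY warehouse

Note: WHERE filters rows before grouping.

Result:
  WH-B: 2
  WH-East: 2
  WH-North: 3
  WH-South: 1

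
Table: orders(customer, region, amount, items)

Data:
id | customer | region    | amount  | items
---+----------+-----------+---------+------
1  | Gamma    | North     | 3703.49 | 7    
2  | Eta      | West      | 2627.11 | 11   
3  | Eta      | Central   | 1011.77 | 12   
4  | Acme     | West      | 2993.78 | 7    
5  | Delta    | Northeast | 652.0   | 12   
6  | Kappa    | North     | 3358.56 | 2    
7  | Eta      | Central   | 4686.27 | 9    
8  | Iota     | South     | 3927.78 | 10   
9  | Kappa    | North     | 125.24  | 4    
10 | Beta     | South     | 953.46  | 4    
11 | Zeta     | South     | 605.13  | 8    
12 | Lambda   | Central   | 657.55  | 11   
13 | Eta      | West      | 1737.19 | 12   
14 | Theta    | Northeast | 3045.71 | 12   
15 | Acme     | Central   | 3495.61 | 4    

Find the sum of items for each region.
SELECT region, SUM(items) as result
FROM orders
GROUP BY region

Result:
  Central: 36
  North: 13
  Northeast: 24
  South: 22
  West: 30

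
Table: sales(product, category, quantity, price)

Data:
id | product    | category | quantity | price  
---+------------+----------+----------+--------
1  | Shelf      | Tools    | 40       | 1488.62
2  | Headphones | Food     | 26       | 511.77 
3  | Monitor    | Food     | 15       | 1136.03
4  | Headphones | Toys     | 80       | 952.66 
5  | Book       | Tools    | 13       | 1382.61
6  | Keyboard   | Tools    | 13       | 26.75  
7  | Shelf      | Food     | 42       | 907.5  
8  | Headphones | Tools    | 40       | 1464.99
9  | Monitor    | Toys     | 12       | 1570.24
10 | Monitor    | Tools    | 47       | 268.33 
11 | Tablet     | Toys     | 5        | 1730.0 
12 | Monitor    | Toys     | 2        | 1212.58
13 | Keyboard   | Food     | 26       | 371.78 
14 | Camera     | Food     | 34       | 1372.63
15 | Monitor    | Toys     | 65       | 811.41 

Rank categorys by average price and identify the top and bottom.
SELECT category, AVG(price)
FROM sales
GROUP BY category
ORDER BY AVG(price)

All groups:
  Food: 859.94
  Tools: 926.26
  Toys: 1255.38

Highest: Toys (1255.38)
Lowest: Food (859.94)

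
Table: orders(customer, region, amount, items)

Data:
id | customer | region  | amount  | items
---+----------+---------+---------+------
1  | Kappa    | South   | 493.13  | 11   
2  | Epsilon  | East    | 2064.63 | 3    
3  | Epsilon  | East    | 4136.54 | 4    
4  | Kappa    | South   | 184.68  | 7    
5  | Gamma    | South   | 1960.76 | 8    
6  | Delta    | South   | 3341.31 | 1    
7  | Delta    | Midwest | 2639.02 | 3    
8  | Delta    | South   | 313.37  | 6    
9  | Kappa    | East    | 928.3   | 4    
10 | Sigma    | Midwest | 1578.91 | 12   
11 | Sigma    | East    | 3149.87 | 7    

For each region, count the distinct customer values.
SELECT region, COUNT(DISTINCT customer)
FROM orders
GROUP BY region

Result:
  East: 3 distinct
  Midwest: 2 distinct
  South: 3 distinct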